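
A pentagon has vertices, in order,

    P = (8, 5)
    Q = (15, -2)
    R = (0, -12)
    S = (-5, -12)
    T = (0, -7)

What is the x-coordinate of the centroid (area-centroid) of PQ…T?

Apply Gauss's area formula. First the cross-terms c_i = x_i·y_{i+1} − x_{i+1}·y_i:
  -91, -180, -60, 35, 56  ⇒  2A = -240, A = -120.
Then Σ (x_i + x_{i+1})·c_i = -4220, so x̄ = -4220 / (6·(-120)) = 211/36.

211/36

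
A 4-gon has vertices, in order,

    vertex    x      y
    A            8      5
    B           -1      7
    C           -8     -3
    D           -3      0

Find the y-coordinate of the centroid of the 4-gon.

115/36

Apply the shoelace (surveyor's) formula. First the cross-terms c_i = x_i·y_{i+1} − x_{i+1}·y_i:
  61, 59, -9, -15  ⇒  2A = 96, A = 48.
Then Σ (y_i + y_{i+1})·c_i = 920, so ȳ = 920 / (6·48) = 115/36.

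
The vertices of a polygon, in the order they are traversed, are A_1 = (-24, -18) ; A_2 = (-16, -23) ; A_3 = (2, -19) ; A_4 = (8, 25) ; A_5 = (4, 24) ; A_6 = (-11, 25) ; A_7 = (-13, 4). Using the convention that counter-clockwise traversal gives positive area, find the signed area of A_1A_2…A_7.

Cross-terms: 264, 350, 202, 92, 364, 281, 330  ⇒  Σ = 1883
Signed area = Σ/2 = 941.5 (positive ⇒ counter-clockwise traversal).

941.5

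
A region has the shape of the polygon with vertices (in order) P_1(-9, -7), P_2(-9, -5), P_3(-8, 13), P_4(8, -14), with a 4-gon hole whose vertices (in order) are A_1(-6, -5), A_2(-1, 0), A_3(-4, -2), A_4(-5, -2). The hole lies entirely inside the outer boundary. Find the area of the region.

Outer boundary:
Σ = (-18) + (-157) + (8) + (-182) = -349
Area = |Σ|/2 = 174.5.
Hole:
Σ = (-5) + (2) + (-2) + (13) = 8
Area = |Σ|/2 = 4.
Net area = 174.5 − 4 = 170.5.

170.5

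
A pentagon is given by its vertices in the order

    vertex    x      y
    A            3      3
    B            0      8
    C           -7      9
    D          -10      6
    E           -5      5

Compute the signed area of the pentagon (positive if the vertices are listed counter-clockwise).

Σ = (24) + (56) + (48) + (-20) + (-30) = 78
Signed area = Σ/2 = 39 (positive ⇒ counter-clockwise traversal).

39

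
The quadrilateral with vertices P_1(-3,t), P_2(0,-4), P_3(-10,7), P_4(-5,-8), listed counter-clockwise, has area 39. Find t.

-3

The doubled signed area Σ (x_i y_{i+1} − x_{i+1} y_i) is linear in t.
With t=0 it equals 63; the coefficient of t is -5 (from the two edges through P_1).
So -5·t + 63 = 2·39 = 78 ⇒ t = -3.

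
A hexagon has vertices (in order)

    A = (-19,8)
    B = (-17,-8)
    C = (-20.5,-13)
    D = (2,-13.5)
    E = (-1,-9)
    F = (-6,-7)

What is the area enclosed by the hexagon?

194.125

Apply the shoelace formula: 2A = Σ (x_i·y_{i+1} − x_{i+1}·y_i), indices taken mod 6.
Σ = (288) + (57) + (302.75) + (-31.5) + (-47) + (-181) = 388.25
Area = |Σ|/2 = 194.125.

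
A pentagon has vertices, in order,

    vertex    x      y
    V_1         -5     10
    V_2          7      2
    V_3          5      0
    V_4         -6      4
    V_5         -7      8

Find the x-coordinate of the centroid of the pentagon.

Apply the shoelace formula. First the cross-terms c_i = x_i·y_{i+1} − x_{i+1}·y_i:
  -80, -10, 20, -20, -30  ⇒  2A = -120, A = -60.
Then Σ (x_i + x_{i+1})·c_i = 320, so x̄ = 320 / (6·(-60)) = -8/9.

-8/9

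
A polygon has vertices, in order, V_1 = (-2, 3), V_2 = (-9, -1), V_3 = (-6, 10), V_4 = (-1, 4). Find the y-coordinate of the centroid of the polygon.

Apply the shoelace (surveyor's) formula. First the cross-terms c_i = x_i·y_{i+1} − x_{i+1}·y_i:
  29, -96, -14, 5  ⇒  2A = -76, A = -38.
Then Σ (y_i + y_{i+1})·c_i = -967, so ȳ = -967 / (6·(-38)) = 967/228.

967/228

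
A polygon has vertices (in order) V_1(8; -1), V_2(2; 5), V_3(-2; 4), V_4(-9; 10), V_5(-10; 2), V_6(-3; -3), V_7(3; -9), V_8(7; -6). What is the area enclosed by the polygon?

Apply Gauss's area formula: 2A = Σ (x_i·y_{i+1} − x_{i+1}·y_i), indices taken mod 8.
Σ = (42) + (18) + (16) + (82) + (36) + (36) + (45) + (41) = 316
Area = |Σ|/2 = 158.

158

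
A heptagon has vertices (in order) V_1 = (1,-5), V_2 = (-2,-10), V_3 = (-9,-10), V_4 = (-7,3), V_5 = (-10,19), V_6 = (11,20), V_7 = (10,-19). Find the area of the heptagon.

569.5

Apply Gauss's area formula: 2A = Σ (x_i·y_{i+1} − x_{i+1}·y_i), indices taken mod 7.
Σ = (-20) + (-70) + (-97) + (-103) + (-409) + (-409) + (-31) = -1139
Area = |Σ|/2 = 569.5.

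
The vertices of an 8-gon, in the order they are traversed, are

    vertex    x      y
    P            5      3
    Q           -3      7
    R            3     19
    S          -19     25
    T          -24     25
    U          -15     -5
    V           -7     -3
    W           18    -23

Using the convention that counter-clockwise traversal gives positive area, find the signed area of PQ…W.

Σ = (44) + (-78) + (436) + (125) + (495) + (10) + (215) + (169) = 1416
Signed area = Σ/2 = 708 (positive ⇒ counter-clockwise traversal).

708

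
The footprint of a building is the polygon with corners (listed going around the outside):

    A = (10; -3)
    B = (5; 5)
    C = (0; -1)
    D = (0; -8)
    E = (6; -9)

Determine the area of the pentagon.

90

Σ = (65) + (-5) + (0) + (48) + (72) = 180
Area = |Σ|/2 = 90.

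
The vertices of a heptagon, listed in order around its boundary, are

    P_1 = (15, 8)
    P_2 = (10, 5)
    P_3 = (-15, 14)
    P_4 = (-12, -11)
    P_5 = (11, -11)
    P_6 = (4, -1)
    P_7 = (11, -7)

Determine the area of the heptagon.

P_1→P_2: (15)(5) − (10)(8) = -5
P_2→P_3: (10)(14) − (-15)(5) = 215
P_3→P_4: (-15)(-11) − (-12)(14) = 333
P_4→P_5: (-12)(-11) − (11)(-11) = 253
P_5→P_6: (11)(-1) − (4)(-11) = 33
P_6→P_7: (4)(-7) − (11)(-1) = -17
P_7→P_1: (11)(8) − (15)(-7) = 193
Σ = 1005
Area = |Σ|/2 = 502.5.

502.5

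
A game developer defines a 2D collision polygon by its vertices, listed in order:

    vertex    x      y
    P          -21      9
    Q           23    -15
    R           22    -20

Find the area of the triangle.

122

P→Q: (-21)(-15) − (23)(9) = 108
Q→R: (23)(-20) − (22)(-15) = -130
R→P: (22)(9) − (-21)(-20) = -222
Σ = -244
Area = |Σ|/2 = 122.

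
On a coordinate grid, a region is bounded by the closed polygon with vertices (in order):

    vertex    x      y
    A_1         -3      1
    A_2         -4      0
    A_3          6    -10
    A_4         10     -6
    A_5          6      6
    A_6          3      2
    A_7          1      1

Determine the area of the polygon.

Σ = (4) + (40) + (64) + (96) + (-6) + (1) + (4) = 203
Area = |Σ|/2 = 101.5.

101.5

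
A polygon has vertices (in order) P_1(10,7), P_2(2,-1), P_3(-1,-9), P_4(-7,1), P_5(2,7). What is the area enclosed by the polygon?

107

Apply the shoelace formula: 2A = Σ (x_i·y_{i+1} − x_{i+1}·y_i), indices taken mod 5.
Σ = (-24) + (-19) + (-64) + (-51) + (-56) = -214
Area = |Σ|/2 = 107.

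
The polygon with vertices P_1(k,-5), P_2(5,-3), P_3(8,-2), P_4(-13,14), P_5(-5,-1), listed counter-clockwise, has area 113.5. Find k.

3

Write out the shoelace sum; only the two edges meeting at P_1 involve k:
2·Area = [((-5)·(-5) − k·(-1)) + (k·(-3) − 5·(-5))] + 183
       = -2·k + 233 = 227
⇒ k = 3.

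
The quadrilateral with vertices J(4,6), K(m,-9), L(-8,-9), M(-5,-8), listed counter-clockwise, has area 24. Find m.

-9

The doubled signed area Σ (x_i y_{i+1} − x_{i+1} y_i) is linear in m.
With m=0 it equals -87; the coefficient of m is -15 (from the two edges through K).
So -15·m + -87 = 2·24 = 48 ⇒ m = -9.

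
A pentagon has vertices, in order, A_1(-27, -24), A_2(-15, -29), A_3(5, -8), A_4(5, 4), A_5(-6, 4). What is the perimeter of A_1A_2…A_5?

100

|A_1A_2| = √((12)² + (-5)²) = √169 = 13
|A_2A_3| = √((20)² + (21)²) = √841 = 29
|A_3A_4| = √((0)² + (12)²) = √144 = 12
|A_4A_5| = √((-11)² + (0)²) = √121 = 11
|A_5A_1| = √((-21)² + (-28)²) = √1225 = 35
Perimeter = 13 + 29 + 12 + 11 + 35 = 100.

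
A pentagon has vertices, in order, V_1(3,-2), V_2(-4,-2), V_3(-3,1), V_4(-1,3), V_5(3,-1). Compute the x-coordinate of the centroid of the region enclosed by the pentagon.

Apply the shoelace (surveyor's) formula. First the cross-terms c_i = x_i·y_{i+1} − x_{i+1}·y_i:
  -14, -10, -8, -8, -3  ⇒  2A = -43, A = -21.5.
Then Σ (x_i + x_{i+1})·c_i = 82, so x̄ = 82 / (6·(-21.5)) = -82/129.

-82/129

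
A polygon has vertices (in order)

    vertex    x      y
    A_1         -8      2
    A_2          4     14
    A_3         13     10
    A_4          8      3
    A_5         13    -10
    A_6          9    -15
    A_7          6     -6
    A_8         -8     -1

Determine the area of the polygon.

284.5

Apply the shoelace (surveyor's) formula: 2A = Σ (x_i·y_{i+1} − x_{i+1}·y_i), indices taken mod 8.
Cross-terms: -120, -142, -41, -119, -105, 36, -54, -24  ⇒  Σ = -569
Area = |Σ|/2 = 284.5.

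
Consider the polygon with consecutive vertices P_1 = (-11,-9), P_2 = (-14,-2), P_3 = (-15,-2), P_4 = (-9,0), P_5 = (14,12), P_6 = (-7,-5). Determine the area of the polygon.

105

Apply the surveyor's formula: 2A = Σ (x_i·y_{i+1} − x_{i+1}·y_i), indices taken mod 6.
Σ = (-104) + (-2) + (-18) + (-108) + (14) + (8) = -210
Area = |Σ|/2 = 105.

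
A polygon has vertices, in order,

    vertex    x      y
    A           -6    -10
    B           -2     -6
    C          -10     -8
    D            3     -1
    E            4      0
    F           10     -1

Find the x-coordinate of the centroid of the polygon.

Apply Gauss's area formula. First the cross-terms c_i = x_i·y_{i+1} − x_{i+1}·y_i:
  16, -44, 34, 4, -4, -106  ⇒  2A = -100, A = -50.
Then Σ (x_i + x_{i+1})·c_i = -290, so x̄ = -290 / (6·(-50)) = 29/30.

29/30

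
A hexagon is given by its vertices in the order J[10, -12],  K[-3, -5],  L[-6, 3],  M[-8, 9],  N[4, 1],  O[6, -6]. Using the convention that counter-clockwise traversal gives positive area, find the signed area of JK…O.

-120.5

Σ = (-86) + (-39) + (-30) + (-44) + (-30) + (-12) = -241
Signed area = Σ/2 = -120.5 (negative ⇒ clockwise traversal).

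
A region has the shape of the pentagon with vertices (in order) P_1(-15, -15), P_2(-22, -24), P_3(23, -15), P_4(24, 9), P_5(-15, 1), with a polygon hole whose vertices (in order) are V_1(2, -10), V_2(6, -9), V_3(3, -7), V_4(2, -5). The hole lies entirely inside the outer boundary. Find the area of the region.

Outer boundary:
Apply Gauss's area formula: 2A = Σ (x_i·y_{i+1} − x_{i+1}·y_i), indices taken mod 5.
Σ = (30) + (882) + (567) + (159) + (240) = 1878
Area = |Σ|/2 = 939.
Hole:
Apply the shoelace (surveyor's) formula: 2A = Σ (x_i·y_{i+1} − x_{i+1}·y_i), indices taken mod 4.
Σ = (42) + (-15) + (-1) + (-10) = 16
Area = |Σ|/2 = 8.
Net area = 939 − 8 = 931.

931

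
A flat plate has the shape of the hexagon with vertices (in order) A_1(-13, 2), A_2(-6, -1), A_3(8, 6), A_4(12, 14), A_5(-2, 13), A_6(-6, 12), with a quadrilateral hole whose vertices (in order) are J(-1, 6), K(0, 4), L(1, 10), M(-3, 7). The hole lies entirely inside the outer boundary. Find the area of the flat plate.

Outer boundary:
Cross-terms: 25, -28, 40, 184, 54, 144  ⇒  Σ = 419
Area = |Σ|/2 = 209.5.
Hole:
Apply the shoelace formula: 2A = Σ (x_i·y_{i+1} − x_{i+1}·y_i), indices taken mod 4.
Σ = (-4) + (-4) + (37) + (-11) = 18
Area = |Σ|/2 = 9.
Net area = 209.5 − 9 = 200.5.

200.5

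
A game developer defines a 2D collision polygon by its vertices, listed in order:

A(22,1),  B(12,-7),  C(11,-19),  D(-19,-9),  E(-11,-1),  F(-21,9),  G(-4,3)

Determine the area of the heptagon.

537

Σ = (-166) + (-151) + (-460) + (-80) + (-120) + (-27) + (-70) = -1074
Area = |Σ|/2 = 537.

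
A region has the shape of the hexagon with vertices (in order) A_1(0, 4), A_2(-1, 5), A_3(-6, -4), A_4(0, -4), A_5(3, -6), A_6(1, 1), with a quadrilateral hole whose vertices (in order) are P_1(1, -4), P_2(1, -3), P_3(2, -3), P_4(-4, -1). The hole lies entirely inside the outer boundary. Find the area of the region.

Outer boundary:
Apply the shoelace formula: 2A = Σ (x_i·y_{i+1} − x_{i+1}·y_i), indices taken mod 6.
Cross-terms: 4, 34, 24, 12, 9, 4  ⇒  Σ = 87
Area = |Σ|/2 = 43.5.
Hole:
Apply the shoelace formula: 2A = Σ (x_i·y_{i+1} − x_{i+1}·y_i), indices taken mod 4.
Cross-terms: 1, 3, -14, 17  ⇒  Σ = 7
Area = |Σ|/2 = 3.5.
Net area = 43.5 − 3.5 = 40.

40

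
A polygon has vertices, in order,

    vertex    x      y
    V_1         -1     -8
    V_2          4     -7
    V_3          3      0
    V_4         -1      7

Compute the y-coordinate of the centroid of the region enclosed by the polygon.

Apply Gauss's area formula. First the cross-terms c_i = x_i·y_{i+1} − x_{i+1}·y_i:
  39, 21, 21, 15  ⇒  2A = 96, A = 48.
Then Σ (y_i + y_{i+1})·c_i = -600, so ȳ = -600 / (6·48) = -25/12.

-25/12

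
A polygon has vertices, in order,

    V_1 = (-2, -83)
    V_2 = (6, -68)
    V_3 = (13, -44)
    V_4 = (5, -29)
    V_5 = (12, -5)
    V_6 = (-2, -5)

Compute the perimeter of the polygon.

176

|V_1V_2| = √((8)² + (15)²) = √289 = 17
|V_2V_3| = √((7)² + (24)²) = √625 = 25
|V_3V_4| = √((-8)² + (15)²) = √289 = 17
|V_4V_5| = √((7)² + (24)²) = √625 = 25
|V_5V_6| = √((-14)² + (0)²) = √196 = 14
|V_6V_1| = √((0)² + (-78)²) = √6084 = 78
Perimeter = 17 + 25 + 17 + 25 + 14 + 78 = 176.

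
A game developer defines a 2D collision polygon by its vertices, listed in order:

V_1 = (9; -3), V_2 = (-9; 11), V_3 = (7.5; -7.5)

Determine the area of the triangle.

51

Σ = (72) + (-15) + (45) = 102
Area = |Σ|/2 = 51.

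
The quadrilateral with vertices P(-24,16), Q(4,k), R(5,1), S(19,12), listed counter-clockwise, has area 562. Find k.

-19

The doubled signed area Σ (x_i y_{i+1} − x_{i+1} y_i) is linear in k.
With k=0 it equals 573; the coefficient of k is -29 (from the two edges through Q).
So -29·k + 573 = 2·562 = 1124 ⇒ k = -19.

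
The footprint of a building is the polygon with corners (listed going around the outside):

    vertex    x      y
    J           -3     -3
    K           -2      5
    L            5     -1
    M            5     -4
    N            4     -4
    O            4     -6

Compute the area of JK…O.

50.5

Σ = (-21) + (-23) + (-15) + (-4) + (-8) + (-30) = -101
Area = |Σ|/2 = 50.5.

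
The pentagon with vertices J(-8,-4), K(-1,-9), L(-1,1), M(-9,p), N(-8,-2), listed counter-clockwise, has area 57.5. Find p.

2

Write out the shoelace sum; only the two edges meeting at M involve p:
2·Area = [((-1)·p − (-9)·1) + ((-9)·(-2) − (-8)·p)] + 74
       = 7·p + 101 = 115
⇒ p = 2.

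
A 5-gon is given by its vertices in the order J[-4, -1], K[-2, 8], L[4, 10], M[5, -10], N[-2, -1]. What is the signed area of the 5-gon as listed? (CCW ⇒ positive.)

-101.5

Apply the shoelace (surveyor's) formula: 2A = Σ (x_i·y_{i+1} − x_{i+1}·y_i), indices taken mod 5.
Cross-terms: -34, -52, -90, -25, -2  ⇒  Σ = -203
Signed area = Σ/2 = -101.5 (negative ⇒ clockwise traversal).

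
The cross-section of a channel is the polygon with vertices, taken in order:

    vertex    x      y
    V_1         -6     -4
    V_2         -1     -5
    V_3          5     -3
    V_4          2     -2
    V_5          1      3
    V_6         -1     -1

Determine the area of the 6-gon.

Σ = (26) + (28) + (-4) + (8) + (2) + (-2) = 58
Area = |Σ|/2 = 29.

29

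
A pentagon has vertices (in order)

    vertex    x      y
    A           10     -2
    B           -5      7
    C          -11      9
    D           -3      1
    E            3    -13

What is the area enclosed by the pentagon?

Apply the surveyor's formula: 2A = Σ (x_i·y_{i+1} − x_{i+1}·y_i), indices taken mod 5.
A→B: (10)(7) − (-5)(-2) = 60
B→C: (-5)(9) − (-11)(7) = 32
C→D: (-11)(1) − (-3)(9) = 16
D→E: (-3)(-13) − (3)(1) = 36
E→A: (3)(-2) − (10)(-13) = 124
Σ = 268
Area = |Σ|/2 = 134.

134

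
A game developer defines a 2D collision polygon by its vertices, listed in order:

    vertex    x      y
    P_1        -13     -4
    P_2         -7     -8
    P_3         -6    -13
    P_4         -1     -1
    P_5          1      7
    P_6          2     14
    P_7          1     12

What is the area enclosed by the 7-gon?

134

Apply the shoelace formula: 2A = Σ (x_i·y_{i+1} − x_{i+1}·y_i), indices taken mod 7.
Cross-terms: 76, 43, -7, -6, 0, 10, 152  ⇒  Σ = 268
Area = |Σ|/2 = 134.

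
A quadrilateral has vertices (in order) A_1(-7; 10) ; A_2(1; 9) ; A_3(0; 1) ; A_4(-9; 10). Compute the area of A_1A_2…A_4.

41.5

Apply the shoelace (surveyor's) formula: 2A = Σ (x_i·y_{i+1} − x_{i+1}·y_i), indices taken mod 4.
A_1→A_2: (-7)(9) − (1)(10) = -73
A_2→A_3: (1)(1) − (0)(9) = 1
A_3→A_4: (0)(10) − (-9)(1) = 9
A_4→A_1: (-9)(10) − (-7)(10) = -20
Σ = -83
Area = |Σ|/2 = 41.5.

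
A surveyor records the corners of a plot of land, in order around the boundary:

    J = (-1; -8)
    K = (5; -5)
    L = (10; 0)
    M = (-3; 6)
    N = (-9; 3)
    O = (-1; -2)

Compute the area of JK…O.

Apply the surveyor's formula: 2A = Σ (x_i·y_{i+1} − x_{i+1}·y_i), indices taken mod 6.
Σ = (45) + (50) + (60) + (45) + (21) + (6) = 227
Area = |Σ|/2 = 113.5.

113.5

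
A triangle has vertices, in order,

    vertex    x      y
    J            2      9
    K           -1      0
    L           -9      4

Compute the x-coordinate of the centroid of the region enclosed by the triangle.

Apply the shoelace formula. First the cross-terms c_i = x_i·y_{i+1} − x_{i+1}·y_i:
  9, -4, -89  ⇒  2A = -84, A = -42.
Then Σ (x_i + x_{i+1})·c_i = 672, so x̄ = 672 / (6·(-42)) = -8/3.

-8/3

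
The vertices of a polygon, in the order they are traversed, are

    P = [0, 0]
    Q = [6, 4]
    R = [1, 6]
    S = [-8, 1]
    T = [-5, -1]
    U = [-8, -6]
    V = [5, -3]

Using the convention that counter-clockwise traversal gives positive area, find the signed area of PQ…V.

Apply the shoelace (surveyor's) formula: 2A = Σ (x_i·y_{i+1} − x_{i+1}·y_i), indices taken mod 7.
Σ = (0) + (32) + (49) + (13) + (22) + (54) + (0) = 170
Signed area = Σ/2 = 85 (positive ⇒ counter-clockwise traversal).

85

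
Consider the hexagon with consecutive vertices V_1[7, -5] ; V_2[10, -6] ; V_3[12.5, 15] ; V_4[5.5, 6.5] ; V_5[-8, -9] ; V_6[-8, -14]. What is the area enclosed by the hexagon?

206.125

Σ = (8) + (225) + (-1.25) + (2.5) + (40) + (138) = 412.25
Area = |Σ|/2 = 206.125.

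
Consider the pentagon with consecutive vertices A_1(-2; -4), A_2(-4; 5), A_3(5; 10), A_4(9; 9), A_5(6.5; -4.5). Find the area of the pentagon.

135

Apply the shoelace formula: 2A = Σ (x_i·y_{i+1} − x_{i+1}·y_i), indices taken mod 5.
Σ = (-26) + (-65) + (-45) + (-99) + (-35) = -270
Area = |Σ|/2 = 135.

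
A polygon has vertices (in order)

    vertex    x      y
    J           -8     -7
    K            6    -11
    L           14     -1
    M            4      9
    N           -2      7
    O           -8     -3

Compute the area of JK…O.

274

Apply the shoelace formula: 2A = Σ (x_i·y_{i+1} − x_{i+1}·y_i), indices taken mod 6.
Σ = (130) + (148) + (130) + (46) + (62) + (32) = 548
Area = |Σ|/2 = 274.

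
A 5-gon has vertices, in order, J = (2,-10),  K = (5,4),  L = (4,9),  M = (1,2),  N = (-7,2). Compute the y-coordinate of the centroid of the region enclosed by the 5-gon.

-223/252

Apply the shoelace (surveyor's) formula. First the cross-terms c_i = x_i·y_{i+1} − x_{i+1}·y_i:
  58, 29, -1, 16, 66  ⇒  2A = 168, A = 84.
Then Σ (y_i + y_{i+1})·c_i = -446, so ȳ = -446 / (6·84) = -223/252.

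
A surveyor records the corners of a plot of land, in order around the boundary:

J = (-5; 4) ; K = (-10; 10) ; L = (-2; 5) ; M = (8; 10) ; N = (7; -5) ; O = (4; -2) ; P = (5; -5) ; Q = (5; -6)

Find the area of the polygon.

Σ = (-10) + (-30) + (-60) + (-110) + (6) + (-10) + (-5) + (-10) = -229
Area = |Σ|/2 = 114.5.

114.5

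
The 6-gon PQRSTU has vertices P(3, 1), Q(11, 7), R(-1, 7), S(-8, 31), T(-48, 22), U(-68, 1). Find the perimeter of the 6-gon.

188

|PQ| = √((8)² + (6)²) = √100 = 10
|QR| = √((-12)² + (0)²) = √144 = 12
|RS| = √((-7)² + (24)²) = √625 = 25
|ST| = √((-40)² + (-9)²) = √1681 = 41
|TU| = √((-20)² + (-21)²) = √841 = 29
|UP| = √((71)² + (0)²) = √5041 = 71
Perimeter = 10 + 12 + 25 + 41 + 29 + 71 = 188.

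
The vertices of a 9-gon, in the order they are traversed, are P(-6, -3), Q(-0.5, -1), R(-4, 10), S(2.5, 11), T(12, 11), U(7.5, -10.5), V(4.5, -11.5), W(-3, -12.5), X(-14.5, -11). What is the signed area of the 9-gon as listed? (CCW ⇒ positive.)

Σ = (4.5) + (-9) + (-69) + (-104.5) + (-208.5) + (-39) + (-90.75) + (-148.25) + (-22.5) = -687
Signed area = Σ/2 = -343.5 (negative ⇒ clockwise traversal).

-343.5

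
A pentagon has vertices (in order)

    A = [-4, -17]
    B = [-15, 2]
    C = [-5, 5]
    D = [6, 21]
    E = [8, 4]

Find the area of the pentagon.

363.5

Σ = (-263) + (-65) + (-135) + (-144) + (-120) = -727
Area = |Σ|/2 = 363.5.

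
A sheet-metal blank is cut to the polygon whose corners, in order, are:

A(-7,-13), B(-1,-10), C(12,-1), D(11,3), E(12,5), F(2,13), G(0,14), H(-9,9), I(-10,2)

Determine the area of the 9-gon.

380

Apply the surveyor's formula: 2A = Σ (x_i·y_{i+1} − x_{i+1}·y_i), indices taken mod 9.
Σ = (57) + (121) + (47) + (19) + (146) + (28) + (126) + (72) + (144) = 760
Area = |Σ|/2 = 380.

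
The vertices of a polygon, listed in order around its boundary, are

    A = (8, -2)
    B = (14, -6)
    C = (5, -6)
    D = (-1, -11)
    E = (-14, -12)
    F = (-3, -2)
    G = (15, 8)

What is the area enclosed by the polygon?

Σ = (-20) + (-54) + (-61) + (-142) + (-8) + (6) + (-94) = -373
Area = |Σ|/2 = 186.5.

186.5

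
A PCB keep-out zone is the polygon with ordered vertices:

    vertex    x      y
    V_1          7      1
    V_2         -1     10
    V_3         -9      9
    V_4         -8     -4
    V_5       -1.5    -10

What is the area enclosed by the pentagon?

201.25

V_1→V_2: (7)(10) − (-1)(1) = 71
V_2→V_3: (-1)(9) − (-9)(10) = 81
V_3→V_4: (-9)(-4) − (-8)(9) = 108
V_4→V_5: (-8)(-10) − (-1.5)(-4) = 74
V_5→V_1: (-1.5)(1) − (7)(-10) = 68.5
Σ = 402.5
Area = |Σ|/2 = 201.25.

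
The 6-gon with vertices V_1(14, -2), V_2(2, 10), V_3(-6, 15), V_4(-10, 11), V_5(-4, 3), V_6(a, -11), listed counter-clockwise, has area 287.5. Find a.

The doubled signed area Σ (x_i y_{i+1} − x_{i+1} y_i) is linear in a.
With a=0 it equals 530; the coefficient of a is -5 (from the two edges through V_6).
So -5·a + 530 = 2·287.5 = 575 ⇒ a = -9.

-9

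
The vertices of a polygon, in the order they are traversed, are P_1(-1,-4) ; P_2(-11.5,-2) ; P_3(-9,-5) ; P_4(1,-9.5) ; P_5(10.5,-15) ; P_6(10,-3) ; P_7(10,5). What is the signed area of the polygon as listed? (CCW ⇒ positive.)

Apply the shoelace formula: 2A = Σ (x_i·y_{i+1} − x_{i+1}·y_i), indices taken mod 7.
Cross-terms: -44, 39.5, 90.5, 84.75, 118.5, 80, -35  ⇒  Σ = 334.25
Signed area = Σ/2 = 167.125 (positive ⇒ counter-clockwise traversal).

167.125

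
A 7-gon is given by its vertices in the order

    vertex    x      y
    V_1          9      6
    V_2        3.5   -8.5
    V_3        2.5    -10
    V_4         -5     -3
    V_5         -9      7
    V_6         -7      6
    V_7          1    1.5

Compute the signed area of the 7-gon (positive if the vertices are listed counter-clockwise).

Cross-terms: -97.5, -13.75, -57.5, -62, -5, -16.5, -7.5  ⇒  Σ = -259.75
Signed area = Σ/2 = -129.875 (negative ⇒ clockwise traversal).

-129.875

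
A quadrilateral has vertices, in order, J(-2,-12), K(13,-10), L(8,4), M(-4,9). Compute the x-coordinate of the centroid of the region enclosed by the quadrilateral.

212/63

Apply the shoelace formula. First the cross-terms c_i = x_i·y_{i+1} − x_{i+1}·y_i:
  176, 132, 88, 66  ⇒  2A = 462, A = 231.
Then Σ (x_i + x_{i+1})·c_i = 4664, so x̄ = 4664 / (6·231) = 212/63.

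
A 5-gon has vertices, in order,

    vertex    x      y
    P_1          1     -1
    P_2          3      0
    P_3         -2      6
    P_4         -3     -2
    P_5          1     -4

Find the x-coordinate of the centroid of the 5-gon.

-17/30

Apply the surveyor's formula. First the cross-terms c_i = x_i·y_{i+1} − x_{i+1}·y_i:
  3, 18, 22, 14, 3  ⇒  2A = 60, A = 30.
Then Σ (x_i + x_{i+1})·c_i = -102, so x̄ = -102 / (6·30) = -17/30.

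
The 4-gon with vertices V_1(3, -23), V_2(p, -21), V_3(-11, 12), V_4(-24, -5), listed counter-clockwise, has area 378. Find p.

The doubled signed area Σ (x_i y_{i+1} − x_{i+1} y_i) is linear in p.
With p=0 it equals 616; the coefficient of p is 35 (from the two edges through V_2).
So 35·p + 616 = 2·378 = 756 ⇒ p = 4.

4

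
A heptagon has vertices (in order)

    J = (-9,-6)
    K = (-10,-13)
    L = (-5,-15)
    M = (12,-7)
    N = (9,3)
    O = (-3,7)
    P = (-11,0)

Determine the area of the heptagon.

Apply the shoelace formula: 2A = Σ (x_i·y_{i+1} − x_{i+1}·y_i), indices taken mod 7.
Cross-terms: 57, 85, 215, 99, 72, 77, 66  ⇒  Σ = 671
Area = |Σ|/2 = 335.5.

335.5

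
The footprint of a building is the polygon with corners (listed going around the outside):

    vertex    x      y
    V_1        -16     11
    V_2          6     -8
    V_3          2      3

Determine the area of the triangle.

83

Σ = (62) + (34) + (70) = 166
Area = |Σ|/2 = 83.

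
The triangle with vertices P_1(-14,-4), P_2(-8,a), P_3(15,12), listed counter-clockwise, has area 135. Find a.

Write out the shoelace sum; only the two edges meeting at P_2 involve a:
2·Area = [((-14)·a − (-8)·(-4)) + ((-8)·12 − 15·a)] + 108
       = -29·a + -20 = 270
⇒ a = -10.

-10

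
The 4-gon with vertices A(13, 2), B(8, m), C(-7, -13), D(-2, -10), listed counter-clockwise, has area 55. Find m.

3

Write out the shoelace sum; only the two edges meeting at B involve m:
2·Area = [(13·m − 8·2) + (8·(-13) − (-7)·m)] + 170
       = 20·m + 50 = 110
⇒ m = 3.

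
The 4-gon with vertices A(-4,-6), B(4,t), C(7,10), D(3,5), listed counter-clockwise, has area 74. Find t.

-7

The doubled signed area Σ (x_i y_{i+1} − x_{i+1} y_i) is linear in t.
With t=0 it equals 71; the coefficient of t is -11 (from the two edges through B).
So -11·t + 71 = 2·74 = 148 ⇒ t = -7.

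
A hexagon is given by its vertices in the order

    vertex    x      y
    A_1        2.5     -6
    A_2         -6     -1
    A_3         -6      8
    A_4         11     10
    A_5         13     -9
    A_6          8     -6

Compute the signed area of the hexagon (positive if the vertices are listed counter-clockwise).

-254.25

Apply the shoelace formula: 2A = Σ (x_i·y_{i+1} − x_{i+1}·y_i), indices taken mod 6.
Cross-terms: -38.5, -54, -148, -229, -6, -33  ⇒  Σ = -508.5
Signed area = Σ/2 = -254.25 (negative ⇒ clockwise traversal).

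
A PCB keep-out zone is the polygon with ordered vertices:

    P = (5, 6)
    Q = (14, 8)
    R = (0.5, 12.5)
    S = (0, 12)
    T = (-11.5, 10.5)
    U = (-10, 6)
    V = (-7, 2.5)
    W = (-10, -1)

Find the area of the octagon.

150.5

Σ = (-44) + (171) + (6) + (138) + (36) + (17) + (32) + (-55) = 301
Area = |Σ|/2 = 150.5.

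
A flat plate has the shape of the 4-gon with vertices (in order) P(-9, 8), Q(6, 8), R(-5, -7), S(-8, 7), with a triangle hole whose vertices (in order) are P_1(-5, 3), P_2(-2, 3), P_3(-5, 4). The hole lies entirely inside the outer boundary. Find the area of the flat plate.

Outer boundary:
Apply the surveyor's formula: 2A = Σ (x_i·y_{i+1} − x_{i+1}·y_i), indices taken mod 4.
Σ = (-120) + (-2) + (-91) + (-1) = -214
Area = |Σ|/2 = 107.
Hole:
Apply Gauss's area formula: 2A = Σ (x_i·y_{i+1} − x_{i+1}·y_i), indices taken mod 3.
Σ = (-9) + (7) + (5) = 3
Area = |Σ|/2 = 1.5.
Net area = 107 − 1.5 = 105.5.

105.5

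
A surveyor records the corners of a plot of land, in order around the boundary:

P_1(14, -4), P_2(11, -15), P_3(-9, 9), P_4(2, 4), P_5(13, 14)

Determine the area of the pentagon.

264

Σ = (-166) + (-36) + (-54) + (-24) + (-248) = -528
Area = |Σ|/2 = 264.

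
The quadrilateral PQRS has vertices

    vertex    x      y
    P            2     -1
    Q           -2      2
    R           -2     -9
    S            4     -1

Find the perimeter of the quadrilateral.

|PQ| = √((-4)² + (3)²) = √25 = 5
|QR| = √((0)² + (-11)²) = √121 = 11
|RS| = √((6)² + (8)²) = √100 = 10
|SP| = √((-2)² + (0)²) = √4 = 2
Perimeter = 5 + 11 + 10 + 2 = 28.

28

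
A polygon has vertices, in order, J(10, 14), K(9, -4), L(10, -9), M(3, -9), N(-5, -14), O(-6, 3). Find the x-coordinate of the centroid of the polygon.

Apply the shoelace (surveyor's) formula. First the cross-terms c_i = x_i·y_{i+1} − x_{i+1}·y_i:
  -166, -41, -63, -87, -99, -114  ⇒  2A = -570, A = -285.
Then Σ (x_i + x_{i+1})·c_i = -3945, so x̄ = -3945 / (6·(-285)) = 263/114.

263/114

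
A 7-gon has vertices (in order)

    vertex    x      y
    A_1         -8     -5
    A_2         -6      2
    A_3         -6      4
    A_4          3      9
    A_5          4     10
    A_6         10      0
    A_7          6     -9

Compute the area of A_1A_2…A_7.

Apply the shoelace (surveyor's) formula: 2A = Σ (x_i·y_{i+1} − x_{i+1}·y_i), indices taken mod 7.
Σ = (-46) + (-12) + (-66) + (-6) + (-100) + (-90) + (-102) = -422
Area = |Σ|/2 = 211.

211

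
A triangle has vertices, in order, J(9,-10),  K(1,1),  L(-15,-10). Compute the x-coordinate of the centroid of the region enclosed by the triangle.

-5/3

Apply the shoelace formula. First the cross-terms c_i = x_i·y_{i+1} − x_{i+1}·y_i:
  19, 5, 240  ⇒  2A = 264, A = 132.
Then Σ (x_i + x_{i+1})·c_i = -1320, so x̄ = -1320 / (6·132) = -5/3.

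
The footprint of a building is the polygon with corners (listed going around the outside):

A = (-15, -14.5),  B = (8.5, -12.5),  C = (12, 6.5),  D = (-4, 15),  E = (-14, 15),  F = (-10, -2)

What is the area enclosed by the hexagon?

Apply the shoelace (surveyor's) formula: 2A = Σ (x_i·y_{i+1} − x_{i+1}·y_i), indices taken mod 6.
Cross-terms: 310.75, 205.25, 206, 150, 178, 115  ⇒  Σ = 1165
Area = |Σ|/2 = 582.5.

582.5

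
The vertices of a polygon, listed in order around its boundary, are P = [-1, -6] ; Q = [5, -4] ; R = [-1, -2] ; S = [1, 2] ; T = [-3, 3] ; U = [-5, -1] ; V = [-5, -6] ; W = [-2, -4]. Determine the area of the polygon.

Apply Gauss's area formula: 2A = Σ (x_i·y_{i+1} − x_{i+1}·y_i), indices taken mod 8.
Σ = (34) + (-14) + (0) + (9) + (18) + (25) + (8) + (8) = 88
Area = |Σ|/2 = 44.

44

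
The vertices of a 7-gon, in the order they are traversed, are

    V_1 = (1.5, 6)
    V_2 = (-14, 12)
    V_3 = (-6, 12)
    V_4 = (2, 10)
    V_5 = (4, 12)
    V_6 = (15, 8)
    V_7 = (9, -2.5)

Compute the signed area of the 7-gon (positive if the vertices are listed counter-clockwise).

-146.875

Σ = (102) + (-96) + (-84) + (-16) + (-148) + (-109.5) + (57.75) = -293.75
Signed area = Σ/2 = -146.875 (negative ⇒ clockwise traversal).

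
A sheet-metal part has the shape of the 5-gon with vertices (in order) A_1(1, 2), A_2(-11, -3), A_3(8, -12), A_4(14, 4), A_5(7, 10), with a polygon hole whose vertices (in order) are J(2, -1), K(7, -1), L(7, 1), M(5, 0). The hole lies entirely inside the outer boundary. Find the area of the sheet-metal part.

Outer boundary:
Σ = (19) + (156) + (200) + (112) + (4) = 491
Area = |Σ|/2 = 245.5.
Hole:
Σ = (5) + (14) + (-5) + (-5) = 9
Area = |Σ|/2 = 4.5.
Net area = 245.5 − 4.5 = 241.

241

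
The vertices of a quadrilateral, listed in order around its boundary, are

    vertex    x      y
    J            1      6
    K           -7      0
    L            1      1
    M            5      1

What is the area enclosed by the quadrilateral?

30

Σ = (42) + (-7) + (-4) + (29) = 60
Area = |Σ|/2 = 30.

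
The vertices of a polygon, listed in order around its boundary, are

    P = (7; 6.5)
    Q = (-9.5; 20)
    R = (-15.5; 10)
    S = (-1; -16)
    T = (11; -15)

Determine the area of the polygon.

521.125

Σ = (201.75) + (215) + (258) + (191) + (176.5) = 1042.25
Area = |Σ|/2 = 521.125.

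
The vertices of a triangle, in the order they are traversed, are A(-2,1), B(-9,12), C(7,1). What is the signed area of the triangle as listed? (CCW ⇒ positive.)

Apply Gauss's area formula: 2A = Σ (x_i·y_{i+1} − x_{i+1}·y_i), indices taken mod 3.
A→B: (-2)(12) − (-9)(1) = -15
B→C: (-9)(1) − (7)(12) = -93
C→A: (7)(1) − (-2)(1) = 9
Σ = -99
Signed area = Σ/2 = -49.5 (negative ⇒ clockwise traversal).

-49.5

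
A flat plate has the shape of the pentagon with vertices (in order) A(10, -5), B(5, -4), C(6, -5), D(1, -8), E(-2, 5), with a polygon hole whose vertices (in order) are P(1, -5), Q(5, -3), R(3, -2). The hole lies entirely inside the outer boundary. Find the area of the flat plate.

51

Outer boundary:
Apply the surveyor's formula: 2A = Σ (x_i·y_{i+1} − x_{i+1}·y_i), indices taken mod 5.
Cross-terms: -15, -1, -43, -11, -40  ⇒  Σ = -110
Area = |Σ|/2 = 55.
Hole:
Apply the shoelace formula: 2A = Σ (x_i·y_{i+1} − x_{i+1}·y_i), indices taken mod 3.
Σ = (22) + (-1) + (-13) = 8
Area = |Σ|/2 = 4.
Net area = 55 − 4 = 51.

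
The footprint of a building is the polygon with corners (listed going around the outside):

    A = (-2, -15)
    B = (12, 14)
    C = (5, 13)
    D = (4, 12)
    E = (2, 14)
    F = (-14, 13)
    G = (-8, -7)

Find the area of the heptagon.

404

Σ = (152) + (86) + (8) + (32) + (222) + (202) + (106) = 808
Area = |Σ|/2 = 404.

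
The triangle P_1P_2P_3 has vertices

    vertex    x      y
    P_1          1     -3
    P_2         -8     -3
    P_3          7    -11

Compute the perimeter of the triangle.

|P_1P_2| = √((-9)² + (0)²) = √81 = 9
|P_2P_3| = √((15)² + (-8)²) = √289 = 17
|P_3P_1| = √((-6)² + (8)²) = √100 = 10
Perimeter = 9 + 17 + 10 = 36.

36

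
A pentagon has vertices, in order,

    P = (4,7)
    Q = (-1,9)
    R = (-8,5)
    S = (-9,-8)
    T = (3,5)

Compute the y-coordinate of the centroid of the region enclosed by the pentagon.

Apply the surveyor's formula. First the cross-terms c_i = x_i·y_{i+1} − x_{i+1}·y_i:
  43, 67, 109, -21, 1  ⇒  2A = 199, A = 99.5.
Then Σ (y_i + y_{i+1})·c_i = 1374, so ȳ = 1374 / (6·99.5) = 458/199.

458/199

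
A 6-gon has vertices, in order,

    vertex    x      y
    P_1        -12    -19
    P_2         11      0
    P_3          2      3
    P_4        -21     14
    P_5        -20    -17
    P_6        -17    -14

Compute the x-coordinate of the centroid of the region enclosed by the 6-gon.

-883/93

Apply the shoelace formula. First the cross-terms c_i = x_i·y_{i+1} − x_{i+1}·y_i:
  209, 33, 91, 637, -9, 155  ⇒  2A = 1116, A = 558.
Then Σ (x_i + x_{i+1})·c_i = -31788, so x̄ = -31788 / (6·558) = -883/93.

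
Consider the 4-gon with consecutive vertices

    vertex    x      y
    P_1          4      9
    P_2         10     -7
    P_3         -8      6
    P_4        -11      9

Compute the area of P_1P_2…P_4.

Apply the surveyor's formula: 2A = Σ (x_i·y_{i+1} − x_{i+1}·y_i), indices taken mod 4.
Cross-terms: -118, 4, -6, -135  ⇒  Σ = -255
Area = |Σ|/2 = 127.5.

127.5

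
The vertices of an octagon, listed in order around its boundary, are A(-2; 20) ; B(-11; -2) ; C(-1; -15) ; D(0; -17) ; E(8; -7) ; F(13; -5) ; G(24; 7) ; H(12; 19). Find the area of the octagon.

726

A→B: (-2)(-2) − (-11)(20) = 224
B→C: (-11)(-15) − (-1)(-2) = 163
C→D: (-1)(-17) − (0)(-15) = 17
D→E: (0)(-7) − (8)(-17) = 136
E→F: (8)(-5) − (13)(-7) = 51
F→G: (13)(7) − (24)(-5) = 211
G→H: (24)(19) − (12)(7) = 372
H→A: (12)(20) − (-2)(19) = 278
Σ = 1452
Area = |Σ|/2 = 726.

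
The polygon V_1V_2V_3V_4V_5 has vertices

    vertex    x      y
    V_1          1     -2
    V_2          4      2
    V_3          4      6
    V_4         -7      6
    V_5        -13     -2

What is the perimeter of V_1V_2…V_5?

44

|V_1V_2| = √((3)² + (4)²) = √25 = 5
|V_2V_3| = √((0)² + (4)²) = √16 = 4
|V_3V_4| = √((-11)² + (0)²) = √121 = 11
|V_4V_5| = √((-6)² + (-8)²) = √100 = 10
|V_5V_1| = √((14)² + (0)²) = √196 = 14
Perimeter = 5 + 4 + 11 + 10 + 14 = 44.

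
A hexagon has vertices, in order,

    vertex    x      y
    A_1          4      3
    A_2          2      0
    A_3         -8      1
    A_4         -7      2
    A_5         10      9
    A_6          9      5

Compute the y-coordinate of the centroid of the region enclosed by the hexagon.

Apply the shoelace formula. First the cross-terms c_i = x_i·y_{i+1} − x_{i+1}·y_i:
  -6, 2, -9, -83, -31, 7  ⇒  2A = -120, A = -60.
Then Σ (y_i + y_{i+1})·c_i = -1334, so ȳ = -1334 / (6·(-60)) = 667/180.

667/180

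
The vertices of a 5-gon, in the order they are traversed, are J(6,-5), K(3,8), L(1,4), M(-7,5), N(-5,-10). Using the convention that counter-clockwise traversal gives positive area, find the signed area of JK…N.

140

Apply the surveyor's formula: 2A = Σ (x_i·y_{i+1} − x_{i+1}·y_i), indices taken mod 5.
Σ = (63) + (4) + (33) + (95) + (85) = 280
Signed area = Σ/2 = 140 (positive ⇒ counter-clockwise traversal).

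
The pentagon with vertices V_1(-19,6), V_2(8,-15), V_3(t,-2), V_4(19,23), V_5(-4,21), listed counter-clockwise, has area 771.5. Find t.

The doubled signed area Σ (x_i y_{i+1} − x_{i+1} y_i) is linear in t.
With t=0 it equals 1125; the coefficient of t is 38 (from the two edges through V_3).
So 38·t + 1125 = 2·771.5 = 1543 ⇒ t = 11.

11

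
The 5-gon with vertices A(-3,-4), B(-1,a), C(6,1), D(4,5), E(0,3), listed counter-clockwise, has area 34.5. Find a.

The doubled signed area Σ (x_i y_{i+1} − x_{i+1} y_i) is linear in a.
With a=0 it equals 42; the coefficient of a is -9 (from the two edges through B).
So -9·a + 42 = 2·34.5 = 69 ⇒ a = -3.

-3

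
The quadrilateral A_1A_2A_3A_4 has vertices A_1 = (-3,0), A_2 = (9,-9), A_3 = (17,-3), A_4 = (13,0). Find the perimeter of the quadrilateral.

|A_1A_2| = √((12)² + (-9)²) = √225 = 15
|A_2A_3| = √((8)² + (6)²) = √100 = 10
|A_3A_4| = √((-4)² + (3)²) = √25 = 5
|A_4A_1| = √((-16)² + (0)²) = √256 = 16
Perimeter = 15 + 10 + 5 + 16 = 46.

46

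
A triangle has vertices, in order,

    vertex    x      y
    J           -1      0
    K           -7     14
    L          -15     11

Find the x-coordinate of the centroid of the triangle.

Apply the surveyor's formula. First the cross-terms c_i = x_i·y_{i+1} − x_{i+1}·y_i:
  -14, 133, 11  ⇒  2A = 130, A = 65.
Then Σ (x_i + x_{i+1})·c_i = -2990, so x̄ = -2990 / (6·65) = -23/3.

-23/3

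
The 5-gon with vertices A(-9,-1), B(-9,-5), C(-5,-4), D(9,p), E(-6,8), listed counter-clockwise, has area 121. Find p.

9

The doubled signed area Σ (x_i y_{i+1} − x_{i+1} y_i) is linear in p.
With p=0 it equals 233; the coefficient of p is 1 (from the two edges through D).
So 1·p + 233 = 2·121 = 242 ⇒ p = 9.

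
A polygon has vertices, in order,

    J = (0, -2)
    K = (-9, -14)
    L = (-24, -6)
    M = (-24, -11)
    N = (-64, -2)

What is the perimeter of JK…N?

|JK| = √((-9)² + (-12)²) = √225 = 15
|KL| = √((-15)² + (8)²) = √289 = 17
|LM| = √((0)² + (-5)²) = √25 = 5
|MN| = √((-40)² + (9)²) = √1681 = 41
|NJ| = √((64)² + (0)²) = √4096 = 64
Perimeter = 15 + 17 + 5 + 41 + 64 = 142.

142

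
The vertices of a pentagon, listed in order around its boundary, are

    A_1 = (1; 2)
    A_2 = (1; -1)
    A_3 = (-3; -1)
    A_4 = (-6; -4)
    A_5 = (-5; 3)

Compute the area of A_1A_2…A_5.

Apply the shoelace formula: 2A = Σ (x_i·y_{i+1} − x_{i+1}·y_i), indices taken mod 5.
Σ = (-3) + (-4) + (6) + (-38) + (-13) = -52
Area = |Σ|/2 = 26.

26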